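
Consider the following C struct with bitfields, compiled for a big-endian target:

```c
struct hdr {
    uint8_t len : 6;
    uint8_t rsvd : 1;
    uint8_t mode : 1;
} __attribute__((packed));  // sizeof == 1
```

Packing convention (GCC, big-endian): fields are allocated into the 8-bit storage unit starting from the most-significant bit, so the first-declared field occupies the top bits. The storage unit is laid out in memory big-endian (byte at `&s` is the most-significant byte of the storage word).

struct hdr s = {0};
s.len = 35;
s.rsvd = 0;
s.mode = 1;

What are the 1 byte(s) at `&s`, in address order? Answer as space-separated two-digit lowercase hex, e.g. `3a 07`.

len:6 = 35 → 0x23 << 2 → word 0x8c
rsvd:1 = 0 → 0x0 << 1 → word 0x8c
mode:1 = 1 → 0x1 << 0 → word 0x8d
word = 0x8d → big-endian bytes:
  [0]=0x8d

8d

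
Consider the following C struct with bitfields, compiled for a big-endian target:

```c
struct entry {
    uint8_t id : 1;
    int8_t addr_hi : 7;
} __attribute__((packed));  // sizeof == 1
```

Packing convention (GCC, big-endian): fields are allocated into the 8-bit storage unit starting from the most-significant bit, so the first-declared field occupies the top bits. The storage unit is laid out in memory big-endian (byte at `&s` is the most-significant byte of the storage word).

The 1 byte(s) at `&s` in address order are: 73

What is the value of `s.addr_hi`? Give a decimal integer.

[0]=0x73 (big-endian) → word 0x73
id:1 @ bit 7 → (0x73>>7)&0x1 = 0x0
addr_hi:7 @ bit 0 → (0x73>>0)&0x7f = 0x73  ←
addr_hi signed 7b, MSB=1: 115 - 128 = -13

-13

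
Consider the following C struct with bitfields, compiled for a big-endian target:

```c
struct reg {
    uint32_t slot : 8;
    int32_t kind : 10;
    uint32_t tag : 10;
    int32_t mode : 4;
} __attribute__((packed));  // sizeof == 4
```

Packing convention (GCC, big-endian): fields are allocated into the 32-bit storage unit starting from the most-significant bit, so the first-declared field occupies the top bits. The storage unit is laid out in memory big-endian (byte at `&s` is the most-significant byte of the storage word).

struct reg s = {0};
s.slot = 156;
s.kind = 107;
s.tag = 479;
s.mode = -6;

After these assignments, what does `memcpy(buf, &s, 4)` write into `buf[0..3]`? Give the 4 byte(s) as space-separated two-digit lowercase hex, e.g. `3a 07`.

9c 1a dd fa

slot (8b) val=156 bits=0x9c at bit 24: 0x9c000000
kind (10b) val=107 bits=0x6b at bit 14: 0x9c1ac000
tag (10b) val=479 bits=0x1df at bit 4: 0x9c1addf0
mode (4b) val=-6 bits=0xa at bit 0: 0x9c1addfa
word = 0x9c1addfa → big-endian bytes:
  [0]=0x9c  [1]=0x1a  [2]=0xdd  [3]=0xfa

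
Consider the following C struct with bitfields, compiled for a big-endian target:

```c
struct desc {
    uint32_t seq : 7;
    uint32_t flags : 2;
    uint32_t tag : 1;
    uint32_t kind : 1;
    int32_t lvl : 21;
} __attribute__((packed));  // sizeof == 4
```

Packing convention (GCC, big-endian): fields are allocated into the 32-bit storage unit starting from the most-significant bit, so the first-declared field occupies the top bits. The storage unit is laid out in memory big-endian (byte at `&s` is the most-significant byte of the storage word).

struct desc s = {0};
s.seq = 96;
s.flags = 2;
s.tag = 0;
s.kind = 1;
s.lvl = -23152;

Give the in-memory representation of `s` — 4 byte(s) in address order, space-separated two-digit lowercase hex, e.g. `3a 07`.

seq (7b) val=96 bits=0x60 at bit 25: 0xc0000000
flags (2b) val=2 bits=0x2 at bit 23: 0xc1000000
tag (1b) val=0 bits=0x0 at bit 22: 0xc1000000
kind (1b) val=1 bits=0x1 at bit 21: 0xc1200000
lvl (21b) val=-23152 bits=0x1fa590 at bit 0: 0xc13fa590
word = 0xc13fa590 → big-endian bytes:
  [0]=0xc1  [1]=0x3f  [2]=0xa5  [3]=0x90

c1 3f a5 90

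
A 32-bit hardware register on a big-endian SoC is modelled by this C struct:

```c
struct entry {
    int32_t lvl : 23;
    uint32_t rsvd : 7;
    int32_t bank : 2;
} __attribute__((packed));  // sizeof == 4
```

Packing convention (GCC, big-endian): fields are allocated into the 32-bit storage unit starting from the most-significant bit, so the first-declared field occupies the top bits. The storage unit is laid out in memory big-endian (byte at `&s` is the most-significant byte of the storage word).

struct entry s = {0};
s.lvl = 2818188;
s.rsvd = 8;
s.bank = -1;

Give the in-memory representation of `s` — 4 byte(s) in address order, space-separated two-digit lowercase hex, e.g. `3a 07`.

56 01 18 23

[9+:23] lvl=2818188 & 0x7fffff = 0x2b008c; word=0x56011800
[2+:7] rsvd=8 & 0x7f = 0x8; word=0x56011820
[0+:2] bank=-1 & 0x3 = 0x3; word=0x56011823
word = 0x56011823 → big-endian bytes:
  [0]=0x56  [1]=0x01  [2]=0x18  [3]=0x23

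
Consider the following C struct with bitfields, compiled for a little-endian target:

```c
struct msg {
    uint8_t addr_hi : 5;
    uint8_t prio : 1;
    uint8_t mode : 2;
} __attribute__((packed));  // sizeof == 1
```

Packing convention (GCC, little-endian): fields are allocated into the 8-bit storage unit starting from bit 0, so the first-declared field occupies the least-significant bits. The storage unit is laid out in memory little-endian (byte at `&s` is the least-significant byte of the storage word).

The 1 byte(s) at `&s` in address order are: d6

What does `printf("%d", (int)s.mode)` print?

[0]=0xd6 (little-endian) → word 0xd6
addr_hi [0+:5] = (word>>0) & 0x1f = 22
prio [5+:1] = (word>>5) & 0x1 = 0
mode [6+:2] = (word>>6) & 0x3 = 3  ←

3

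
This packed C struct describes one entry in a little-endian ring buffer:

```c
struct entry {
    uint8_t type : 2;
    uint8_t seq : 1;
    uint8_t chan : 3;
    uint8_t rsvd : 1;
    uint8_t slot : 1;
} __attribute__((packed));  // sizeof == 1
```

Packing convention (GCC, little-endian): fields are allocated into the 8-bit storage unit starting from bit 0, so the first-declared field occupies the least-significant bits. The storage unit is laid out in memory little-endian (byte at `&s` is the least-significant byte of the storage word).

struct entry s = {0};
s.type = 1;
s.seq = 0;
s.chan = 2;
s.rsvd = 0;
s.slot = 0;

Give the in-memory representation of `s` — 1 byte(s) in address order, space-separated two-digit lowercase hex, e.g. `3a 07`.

[0+:2] type=1 & 0x3 = 0x1; word=0x01
[2+:1] seq=0 & 0x1 = 0x0; word=0x01
[3+:3] chan=2 & 0x7 = 0x2; word=0x11
[6+:1] rsvd=0 & 0x1 = 0x0; word=0x11
[7+:1] slot=0 & 0x1 = 0x0; word=0x11
word = 0x11 → little-endian bytes:
  [0]=0x11

11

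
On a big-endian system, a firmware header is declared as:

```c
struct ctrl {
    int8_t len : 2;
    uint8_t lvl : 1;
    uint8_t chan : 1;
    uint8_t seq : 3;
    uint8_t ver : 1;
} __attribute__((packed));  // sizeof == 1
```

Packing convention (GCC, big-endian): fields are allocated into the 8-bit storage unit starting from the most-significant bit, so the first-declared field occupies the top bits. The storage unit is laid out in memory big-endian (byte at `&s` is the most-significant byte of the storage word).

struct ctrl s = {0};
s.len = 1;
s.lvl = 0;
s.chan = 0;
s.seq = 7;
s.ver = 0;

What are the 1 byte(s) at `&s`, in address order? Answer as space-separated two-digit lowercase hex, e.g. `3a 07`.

[6+:2] len=1 & 0x3 = 0x1; word=0x40
[5+:1] lvl=0 & 0x1 = 0x0; word=0x40
[4+:1] chan=0 & 0x1 = 0x0; word=0x40
[1+:3] seq=7 & 0x7 = 0x7; word=0x4e
[0+:1] ver=0 & 0x1 = 0x0; word=0x4e
word = 0x4e → big-endian bytes:
  [0]=0x4e

4e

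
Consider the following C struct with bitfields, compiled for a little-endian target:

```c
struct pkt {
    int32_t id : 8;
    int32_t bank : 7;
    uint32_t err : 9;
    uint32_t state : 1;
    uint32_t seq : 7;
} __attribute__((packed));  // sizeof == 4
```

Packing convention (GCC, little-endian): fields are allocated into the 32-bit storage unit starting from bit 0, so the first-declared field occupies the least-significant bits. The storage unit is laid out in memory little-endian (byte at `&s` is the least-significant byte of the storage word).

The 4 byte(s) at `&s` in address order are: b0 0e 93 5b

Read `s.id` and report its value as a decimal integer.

-80

[0]=0xb0 [1]=0x0e [2]=0x93 [3]=0x5b (little-endian) → word 0x5b930eb0
id [0+:8] = (word>>0) & 0xff = 176  ←
bank [8+:7] = (word>>8) & 0x7f = 14
err [15+:9] = (word>>15) & 0x1ff = 294
state [24+:1] = (word>>24) & 0x1 = 1
seq [25+:7] = (word>>25) & 0x7f = 45
id signed 8b, MSB=1: 176 - 256 = -80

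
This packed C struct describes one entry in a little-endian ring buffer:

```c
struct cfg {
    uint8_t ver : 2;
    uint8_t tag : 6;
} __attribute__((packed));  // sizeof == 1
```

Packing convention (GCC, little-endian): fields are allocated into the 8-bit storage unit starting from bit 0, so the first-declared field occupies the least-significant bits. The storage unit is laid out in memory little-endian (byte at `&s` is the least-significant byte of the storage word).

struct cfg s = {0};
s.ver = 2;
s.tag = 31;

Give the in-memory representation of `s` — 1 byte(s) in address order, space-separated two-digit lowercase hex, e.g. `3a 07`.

7e

ver:2 = 2 → 0x2 << 0 → word 0x02
tag:6 = 31 → 0x1f << 2 → word 0x7e
word = 0x7e → little-endian bytes:
  [0]=0x7e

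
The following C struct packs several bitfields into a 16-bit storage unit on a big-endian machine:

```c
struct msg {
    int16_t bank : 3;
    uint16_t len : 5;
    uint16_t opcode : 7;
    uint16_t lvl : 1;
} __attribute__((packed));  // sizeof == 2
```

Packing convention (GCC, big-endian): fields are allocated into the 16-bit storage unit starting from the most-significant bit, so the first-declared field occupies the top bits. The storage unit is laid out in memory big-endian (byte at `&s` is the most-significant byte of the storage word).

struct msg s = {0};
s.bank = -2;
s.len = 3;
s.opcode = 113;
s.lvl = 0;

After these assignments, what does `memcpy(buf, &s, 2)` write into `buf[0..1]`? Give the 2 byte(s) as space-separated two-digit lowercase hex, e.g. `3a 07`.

[13+:3] bank=-2 & 0x7 = 0x6; word=0xc000
[8+:5] len=3 & 0x1f = 0x3; word=0xc300
[1+:7] opcode=113 & 0x7f = 0x71; word=0xc3e2
[0+:1] lvl=0 & 0x1 = 0x0; word=0xc3e2
word = 0xc3e2 → big-endian bytes:
  [0]=0xc3  [1]=0xe2

c3 e2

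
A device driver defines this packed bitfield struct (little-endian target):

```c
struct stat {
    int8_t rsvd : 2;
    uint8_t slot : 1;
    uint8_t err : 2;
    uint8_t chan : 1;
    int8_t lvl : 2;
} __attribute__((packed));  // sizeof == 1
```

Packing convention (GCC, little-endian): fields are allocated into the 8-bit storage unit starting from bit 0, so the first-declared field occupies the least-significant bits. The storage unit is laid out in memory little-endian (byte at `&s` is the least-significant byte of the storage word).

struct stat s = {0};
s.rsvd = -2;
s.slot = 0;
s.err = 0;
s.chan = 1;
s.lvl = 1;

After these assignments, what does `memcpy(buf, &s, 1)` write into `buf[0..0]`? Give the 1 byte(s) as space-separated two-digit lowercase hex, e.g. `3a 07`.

rsvd (2b) val=-2 bits=0x2 at bit 0: 0x02
slot (1b) val=0 bits=0x0 at bit 2: 0x02
err (2b) val=0 bits=0x0 at bit 3: 0x02
chan (1b) val=1 bits=0x1 at bit 5: 0x22
lvl (2b) val=1 bits=0x1 at bit 6: 0x62
word = 0x62 → little-endian bytes:
  [0]=0x62

62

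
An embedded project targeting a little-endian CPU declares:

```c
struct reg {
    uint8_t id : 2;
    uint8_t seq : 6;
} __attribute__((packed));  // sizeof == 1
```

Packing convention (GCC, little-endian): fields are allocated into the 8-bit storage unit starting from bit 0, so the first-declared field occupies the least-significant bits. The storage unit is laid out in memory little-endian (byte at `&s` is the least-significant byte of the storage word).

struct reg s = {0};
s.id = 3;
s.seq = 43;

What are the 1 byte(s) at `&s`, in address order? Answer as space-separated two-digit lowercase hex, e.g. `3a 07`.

id (2b) val=3 bits=0x3 at bit 0: 0x03
seq (6b) val=43 bits=0x2b at bit 2: 0xaf
word = 0xaf → little-endian bytes:
  [0]=0xaf

af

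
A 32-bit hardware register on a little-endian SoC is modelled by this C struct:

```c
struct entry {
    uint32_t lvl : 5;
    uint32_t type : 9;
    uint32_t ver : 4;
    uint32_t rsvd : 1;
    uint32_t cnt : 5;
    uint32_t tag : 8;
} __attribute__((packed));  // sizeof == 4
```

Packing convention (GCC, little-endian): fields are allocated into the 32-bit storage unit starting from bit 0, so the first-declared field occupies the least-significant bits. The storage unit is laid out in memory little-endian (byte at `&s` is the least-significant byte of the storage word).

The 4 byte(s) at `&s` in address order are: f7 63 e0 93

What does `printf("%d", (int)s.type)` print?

[0]=0xf7 [1]=0x63 [2]=0xe0 [3]=0x93 (little-endian) → word 0x93e063f7
lvl [0+:5] = (word>>0) & 0x1f = 23
type [5+:9] = (word>>5) & 0x1ff = 287  ←
ver [14+:4] = (word>>14) & 0xf = 1
rsvd [18+:1] = (word>>18) & 0x1 = 0
cnt [19+:5] = (word>>19) & 0x1f = 28
tag [24+:8] = (word>>24) & 0xff = 147

287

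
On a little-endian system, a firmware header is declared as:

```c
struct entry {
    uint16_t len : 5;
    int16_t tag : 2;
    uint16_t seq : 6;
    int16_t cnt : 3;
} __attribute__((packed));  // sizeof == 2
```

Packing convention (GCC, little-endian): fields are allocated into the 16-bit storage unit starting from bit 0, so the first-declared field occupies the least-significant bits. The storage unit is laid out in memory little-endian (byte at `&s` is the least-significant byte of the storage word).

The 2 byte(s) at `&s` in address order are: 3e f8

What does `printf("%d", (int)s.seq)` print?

[0]=0x3e [1]=0xf8 (little-endian) → word 0xf83e
len [0+:5] = (word>>0) & 0x1f = 30
tag [5+:2] = (word>>5) & 0x3 = 1
seq [7+:6] = (word>>7) & 0x3f = 48  ←
cnt [13+:3] = (word>>13) & 0x7 = 7

48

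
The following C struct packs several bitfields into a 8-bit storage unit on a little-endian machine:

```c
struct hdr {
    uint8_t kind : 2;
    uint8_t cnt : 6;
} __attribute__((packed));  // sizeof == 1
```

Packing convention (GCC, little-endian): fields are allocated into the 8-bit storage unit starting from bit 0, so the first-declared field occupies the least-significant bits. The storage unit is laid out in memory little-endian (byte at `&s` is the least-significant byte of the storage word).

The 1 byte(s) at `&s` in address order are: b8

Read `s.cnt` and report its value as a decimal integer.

46

[0]=0xb8 (little-endian) → word 0xb8
kind:2 @ bit 0 → (0xb8>>0)&0x3 = 0x0
cnt:6 @ bit 2 → (0xb8>>2)&0x3f = 0x2e  ←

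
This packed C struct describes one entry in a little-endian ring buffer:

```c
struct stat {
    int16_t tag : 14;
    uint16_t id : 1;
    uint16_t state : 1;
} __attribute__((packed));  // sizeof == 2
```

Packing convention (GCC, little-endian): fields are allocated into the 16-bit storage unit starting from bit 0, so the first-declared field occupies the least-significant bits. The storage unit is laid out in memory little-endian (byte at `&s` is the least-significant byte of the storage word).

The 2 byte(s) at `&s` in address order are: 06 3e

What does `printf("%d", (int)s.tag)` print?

-506

[0]=0x06 [1]=0x3e (little-endian) → word 0x3e06
tag [0+:14] = (word>>0) & 0x3fff = 15878  ←
id [14+:1] = (word>>14) & 0x1 = 0
state [15+:1] = (word>>15) & 0x1 = 0
tag signed 14b, MSB=1: 15878 - 16384 = -506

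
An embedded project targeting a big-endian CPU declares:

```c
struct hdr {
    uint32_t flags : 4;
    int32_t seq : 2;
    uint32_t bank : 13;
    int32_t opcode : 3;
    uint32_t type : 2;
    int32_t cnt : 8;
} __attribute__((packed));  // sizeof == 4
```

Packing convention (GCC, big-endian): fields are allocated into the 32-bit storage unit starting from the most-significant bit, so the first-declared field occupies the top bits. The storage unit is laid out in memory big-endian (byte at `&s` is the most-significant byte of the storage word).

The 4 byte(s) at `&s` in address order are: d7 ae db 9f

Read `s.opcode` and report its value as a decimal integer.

-2

[0]=0xd7 [1]=0xae [2]=0xdb [3]=0x9f (big-endian) → word 0xd7aedb9f
flags:4 @ bit 28 → (0xd7aedb9f>>28)&0xf = 0xd
seq:2 @ bit 26 → (0xd7aedb9f>>26)&0x3 = 0x1
bank:13 @ bit 13 → (0xd7aedb9f>>13)&0x1fff = 0x1d76
opcode:3 @ bit 10 → (0xd7aedb9f>>10)&0x7 = 0x6  ←
type:2 @ bit 8 → (0xd7aedb9f>>8)&0x3 = 0x3
cnt:8 @ bit 0 → (0xd7aedb9f>>0)&0xff = 0x9f
opcode signed 3b, MSB=1: 6 - 8 = -2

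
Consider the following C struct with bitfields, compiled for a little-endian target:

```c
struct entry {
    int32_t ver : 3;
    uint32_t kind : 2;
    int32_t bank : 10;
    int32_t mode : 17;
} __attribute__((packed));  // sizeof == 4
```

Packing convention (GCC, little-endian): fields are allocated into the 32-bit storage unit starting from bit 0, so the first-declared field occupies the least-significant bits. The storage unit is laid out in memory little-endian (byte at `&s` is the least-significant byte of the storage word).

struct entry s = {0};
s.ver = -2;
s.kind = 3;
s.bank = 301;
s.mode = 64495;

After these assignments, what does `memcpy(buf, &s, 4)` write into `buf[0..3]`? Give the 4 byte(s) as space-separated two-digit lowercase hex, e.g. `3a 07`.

ver (3b) val=-2 bits=0x6 at bit 0: 0x00000006
kind (2b) val=3 bits=0x3 at bit 3: 0x0000001e
bank (10b) val=301 bits=0x12d at bit 5: 0x000025be
mode (17b) val=64495 bits=0xfbef at bit 15: 0x7df7a5be
word = 0x7df7a5be → little-endian bytes:
  [0]=0xbe  [1]=0xa5  [2]=0xf7  [3]=0x7d

be a5 f7 7d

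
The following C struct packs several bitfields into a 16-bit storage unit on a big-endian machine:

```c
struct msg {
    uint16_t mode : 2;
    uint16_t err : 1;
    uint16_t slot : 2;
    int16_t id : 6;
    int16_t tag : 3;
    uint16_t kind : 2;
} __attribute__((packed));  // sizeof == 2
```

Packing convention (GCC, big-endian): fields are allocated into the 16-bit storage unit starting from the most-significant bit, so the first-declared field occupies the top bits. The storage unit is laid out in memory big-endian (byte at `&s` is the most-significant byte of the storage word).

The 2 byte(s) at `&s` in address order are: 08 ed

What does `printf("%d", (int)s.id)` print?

[0]=0x08 [1]=0xed (big-endian) → word 0x08ed
mode:2 @ bit 14 → (0x08ed>>14)&0x3 = 0x0
err:1 @ bit 13 → (0x08ed>>13)&0x1 = 0x0
slot:2 @ bit 11 → (0x08ed>>11)&0x3 = 0x1
id:6 @ bit 5 → (0x08ed>>5)&0x3f = 0x7  ←
tag:3 @ bit 2 → (0x08ed>>2)&0x7 = 0x3
kind:2 @ bit 0 → (0x08ed>>0)&0x3 = 0x1
id signed 6b, MSB=0: value = 7

7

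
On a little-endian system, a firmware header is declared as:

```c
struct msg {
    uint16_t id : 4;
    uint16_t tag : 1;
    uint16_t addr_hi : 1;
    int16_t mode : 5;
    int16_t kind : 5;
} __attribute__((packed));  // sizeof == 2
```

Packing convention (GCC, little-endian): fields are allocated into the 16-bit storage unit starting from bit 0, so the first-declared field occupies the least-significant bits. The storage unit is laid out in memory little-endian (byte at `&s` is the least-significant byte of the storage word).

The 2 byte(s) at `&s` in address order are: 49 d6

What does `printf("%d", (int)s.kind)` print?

-6

[0]=0x49 [1]=0xd6 (little-endian) → word 0xd649
id:4 @ bit 0 → (0xd649>>0)&0xf = 0x9
tag:1 @ bit 4 → (0xd649>>4)&0x1 = 0x0
addr_hi:1 @ bit 5 → (0xd649>>5)&0x1 = 0x0
mode:5 @ bit 6 → (0xd649>>6)&0x1f = 0x19
kind:5 @ bit 11 → (0xd649>>11)&0x1f = 0x1a  ←
kind signed 5b, MSB=1: 26 - 32 = -6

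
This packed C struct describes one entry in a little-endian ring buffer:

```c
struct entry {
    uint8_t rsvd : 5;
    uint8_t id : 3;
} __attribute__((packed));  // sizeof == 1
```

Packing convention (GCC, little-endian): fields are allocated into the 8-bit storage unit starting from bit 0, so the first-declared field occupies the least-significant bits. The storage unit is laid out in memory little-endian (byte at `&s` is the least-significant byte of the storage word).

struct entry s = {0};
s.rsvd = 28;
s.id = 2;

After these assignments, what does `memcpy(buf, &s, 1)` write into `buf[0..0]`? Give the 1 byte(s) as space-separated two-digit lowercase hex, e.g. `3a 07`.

5c

rsvd:5 = 28 → 0x1c << 0 → word 0x1c
id:3 = 2 → 0x2 << 5 → word 0x5c
word = 0x5c → little-endian bytes:
  [0]=0x5c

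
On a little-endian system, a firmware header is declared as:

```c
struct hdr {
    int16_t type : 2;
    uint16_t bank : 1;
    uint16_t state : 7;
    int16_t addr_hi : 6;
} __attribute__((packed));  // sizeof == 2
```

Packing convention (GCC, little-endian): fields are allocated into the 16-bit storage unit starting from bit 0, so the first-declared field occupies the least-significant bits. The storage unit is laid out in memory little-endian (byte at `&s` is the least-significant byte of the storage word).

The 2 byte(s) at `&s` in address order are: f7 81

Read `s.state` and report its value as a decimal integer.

[0]=0xf7 [1]=0x81 (little-endian) → word 0x81f7
type:2 @ bit 0 → (0x81f7>>0)&0x3 = 0x3
bank:1 @ bit 2 → (0x81f7>>2)&0x1 = 0x1
state:7 @ bit 3 → (0x81f7>>3)&0x7f = 0x3e  ←
addr_hi:6 @ bit 10 → (0x81f7>>10)&0x3f = 0x20

62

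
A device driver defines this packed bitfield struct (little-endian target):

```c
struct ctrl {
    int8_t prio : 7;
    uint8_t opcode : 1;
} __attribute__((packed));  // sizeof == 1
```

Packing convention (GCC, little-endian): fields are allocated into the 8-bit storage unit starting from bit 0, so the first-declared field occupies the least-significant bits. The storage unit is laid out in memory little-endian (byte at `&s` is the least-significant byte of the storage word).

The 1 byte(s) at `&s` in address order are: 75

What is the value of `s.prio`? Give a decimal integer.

[0]=0x75 (little-endian) → word 0x75
prio [0+:7] = (word>>0) & 0x7f = 117  ←
opcode [7+:1] = (word>>7) & 0x1 = 0
prio signed 7b, MSB=1: 117 - 128 = -11

-11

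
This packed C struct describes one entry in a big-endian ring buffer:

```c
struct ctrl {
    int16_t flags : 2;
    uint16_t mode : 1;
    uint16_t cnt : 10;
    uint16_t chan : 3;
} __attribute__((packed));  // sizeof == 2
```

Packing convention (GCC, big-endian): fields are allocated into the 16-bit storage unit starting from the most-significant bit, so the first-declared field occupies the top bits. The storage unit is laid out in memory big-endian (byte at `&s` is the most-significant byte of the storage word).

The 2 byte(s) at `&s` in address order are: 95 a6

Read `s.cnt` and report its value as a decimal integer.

692

[0]=0x95 [1]=0xa6 (big-endian) → word 0x95a6
flags [14+:2] = (word>>14) & 0x3 = 2
mode [13+:1] = (word>>13) & 0x1 = 0
cnt [3+:10] = (word>>3) & 0x3ff = 692  ←
chan [0+:3] = (word>>0) & 0x7 = 6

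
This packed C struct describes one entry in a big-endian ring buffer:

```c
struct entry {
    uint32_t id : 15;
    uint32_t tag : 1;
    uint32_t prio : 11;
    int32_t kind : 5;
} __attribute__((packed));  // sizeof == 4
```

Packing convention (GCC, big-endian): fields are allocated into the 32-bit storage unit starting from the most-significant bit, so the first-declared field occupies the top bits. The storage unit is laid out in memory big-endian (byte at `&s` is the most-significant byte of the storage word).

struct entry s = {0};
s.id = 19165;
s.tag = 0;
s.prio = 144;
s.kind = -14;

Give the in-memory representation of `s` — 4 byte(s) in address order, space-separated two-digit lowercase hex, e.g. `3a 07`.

[17+:15] id=19165 & 0x7fff = 0x4add; word=0x95ba0000
[16+:1] tag=0 & 0x1 = 0x0; word=0x95ba0000
[5+:11] prio=144 & 0x7ff = 0x90; word=0x95ba1200
[0+:5] kind=-14 & 0x1f = 0x12; word=0x95ba1212
word = 0x95ba1212 → big-endian bytes:
  [0]=0x95  [1]=0xba  [2]=0x12  [3]=0x12

95 ba 12 12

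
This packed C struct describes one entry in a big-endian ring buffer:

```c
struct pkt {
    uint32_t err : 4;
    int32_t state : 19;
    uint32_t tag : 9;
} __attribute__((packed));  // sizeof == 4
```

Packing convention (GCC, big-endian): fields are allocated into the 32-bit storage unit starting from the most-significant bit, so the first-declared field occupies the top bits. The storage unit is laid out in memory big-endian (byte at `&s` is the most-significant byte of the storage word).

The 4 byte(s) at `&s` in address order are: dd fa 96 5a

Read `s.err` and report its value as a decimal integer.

[0]=0xdd [1]=0xfa [2]=0x96 [3]=0x5a (big-endian) → word 0xddfa965a
err [28+:4] = (word>>28) & 0xf = 13  ←
state [9+:19] = (word>>9) & 0x7ffff = 458059
tag [0+:9] = (word>>0) & 0x1ff = 90

13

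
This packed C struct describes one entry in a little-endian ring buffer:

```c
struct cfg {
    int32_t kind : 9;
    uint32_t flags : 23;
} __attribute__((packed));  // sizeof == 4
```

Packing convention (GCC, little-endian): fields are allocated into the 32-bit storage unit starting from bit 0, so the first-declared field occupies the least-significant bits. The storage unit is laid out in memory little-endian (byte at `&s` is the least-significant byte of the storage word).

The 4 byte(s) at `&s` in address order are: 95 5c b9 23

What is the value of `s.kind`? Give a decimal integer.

[0]=0x95 [1]=0x5c [2]=0xb9 [3]=0x23 (little-endian) → word 0x23b95c95
kind:9 @ bit 0 → (0x23b95c95>>0)&0x1ff = 0x95  ←
flags:23 @ bit 9 → (0x23b95c95>>9)&0x7fffff = 0x11dcae
kind signed 9b, MSB=0: value = 149

149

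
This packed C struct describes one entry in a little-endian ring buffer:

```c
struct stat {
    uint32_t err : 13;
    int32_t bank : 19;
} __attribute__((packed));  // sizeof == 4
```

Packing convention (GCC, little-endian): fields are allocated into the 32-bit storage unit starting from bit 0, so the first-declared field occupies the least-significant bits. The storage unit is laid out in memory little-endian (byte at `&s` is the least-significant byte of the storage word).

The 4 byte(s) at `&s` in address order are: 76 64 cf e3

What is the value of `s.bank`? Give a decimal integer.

[0]=0x76 [1]=0x64 [2]=0xcf [3]=0xe3 (little-endian) → word 0xe3cf6476
err:13 @ bit 0 → (0xe3cf6476>>0)&0x1fff = 0x476
bank:19 @ bit 13 → (0xe3cf6476>>13)&0x7ffff = 0x71e7b  ←
bank signed 19b, MSB=1: 466555 - 524288 = -57733

-57733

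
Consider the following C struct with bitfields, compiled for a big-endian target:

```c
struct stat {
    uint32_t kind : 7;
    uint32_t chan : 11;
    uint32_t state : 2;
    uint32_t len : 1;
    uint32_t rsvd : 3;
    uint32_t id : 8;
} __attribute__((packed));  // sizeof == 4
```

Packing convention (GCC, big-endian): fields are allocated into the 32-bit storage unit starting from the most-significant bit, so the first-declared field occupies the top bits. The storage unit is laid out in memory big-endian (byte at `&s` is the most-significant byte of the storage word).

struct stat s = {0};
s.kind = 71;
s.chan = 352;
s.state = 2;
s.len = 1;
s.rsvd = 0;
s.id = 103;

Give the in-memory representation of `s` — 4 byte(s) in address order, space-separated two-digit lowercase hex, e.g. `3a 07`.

8e 58 28 67

[25+:7] kind=71 & 0x7f = 0x47; word=0x8e000000
[14+:11] chan=352 & 0x7ff = 0x160; word=0x8e580000
[12+:2] state=2 & 0x3 = 0x2; word=0x8e582000
[11+:1] len=1 & 0x1 = 0x1; word=0x8e582800
[8+:3] rsvd=0 & 0x7 = 0x0; word=0x8e582800
[0+:8] id=103 & 0xff = 0x67; word=0x8e582867
word = 0x8e582867 → big-endian bytes:
  [0]=0x8e  [1]=0x58  [2]=0x28  [3]=0x67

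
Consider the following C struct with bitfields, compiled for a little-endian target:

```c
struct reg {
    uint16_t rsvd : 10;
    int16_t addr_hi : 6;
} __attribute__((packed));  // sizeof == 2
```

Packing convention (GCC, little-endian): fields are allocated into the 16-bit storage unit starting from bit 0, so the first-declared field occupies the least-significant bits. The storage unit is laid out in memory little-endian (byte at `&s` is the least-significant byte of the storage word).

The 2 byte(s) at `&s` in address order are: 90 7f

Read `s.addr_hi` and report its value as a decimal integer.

[0]=0x90 [1]=0x7f (little-endian) → word 0x7f90
rsvd:10 @ bit 0 → (0x7f90>>0)&0x3ff = 0x390
addr_hi:6 @ bit 10 → (0x7f90>>10)&0x3f = 0x1f  ←
addr_hi signed 6b, MSB=0: value = 31

31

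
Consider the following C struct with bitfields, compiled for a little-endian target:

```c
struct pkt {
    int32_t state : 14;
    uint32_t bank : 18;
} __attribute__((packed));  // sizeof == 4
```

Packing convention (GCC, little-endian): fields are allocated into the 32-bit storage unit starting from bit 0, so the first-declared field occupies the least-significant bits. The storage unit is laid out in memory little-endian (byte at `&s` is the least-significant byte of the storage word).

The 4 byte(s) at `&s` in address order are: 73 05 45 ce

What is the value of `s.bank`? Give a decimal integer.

[0]=0x73 [1]=0x05 [2]=0x45 [3]=0xce (little-endian) → word 0xce450573
state:14 @ bit 0 → (0xce450573>>0)&0x3fff = 0x573
bank:18 @ bit 14 → (0xce450573>>14)&0x3ffff = 0x33914  ←

211220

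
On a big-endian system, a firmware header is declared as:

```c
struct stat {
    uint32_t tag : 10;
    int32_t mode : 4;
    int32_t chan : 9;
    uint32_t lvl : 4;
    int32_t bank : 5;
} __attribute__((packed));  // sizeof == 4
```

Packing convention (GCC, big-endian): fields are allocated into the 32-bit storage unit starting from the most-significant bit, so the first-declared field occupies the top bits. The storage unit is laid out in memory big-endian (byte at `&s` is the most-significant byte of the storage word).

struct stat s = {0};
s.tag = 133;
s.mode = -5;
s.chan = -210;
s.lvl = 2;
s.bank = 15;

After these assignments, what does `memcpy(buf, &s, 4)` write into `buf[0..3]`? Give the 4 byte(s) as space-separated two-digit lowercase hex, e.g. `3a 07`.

[22+:10] tag=133 & 0x3ff = 0x85; word=0x21400000
[18+:4] mode=-5 & 0xf = 0xb; word=0x216c0000
[9+:9] chan=-210 & 0x1ff = 0x12e; word=0x216e5c00
[5+:4] lvl=2 & 0xf = 0x2; word=0x216e5c40
[0+:5] bank=15 & 0x1f = 0xf; word=0x216e5c4f
word = 0x216e5c4f → big-endian bytes:
  [0]=0x21  [1]=0x6e  [2]=0x5c  [3]=0x4f

21 6e 5c 4f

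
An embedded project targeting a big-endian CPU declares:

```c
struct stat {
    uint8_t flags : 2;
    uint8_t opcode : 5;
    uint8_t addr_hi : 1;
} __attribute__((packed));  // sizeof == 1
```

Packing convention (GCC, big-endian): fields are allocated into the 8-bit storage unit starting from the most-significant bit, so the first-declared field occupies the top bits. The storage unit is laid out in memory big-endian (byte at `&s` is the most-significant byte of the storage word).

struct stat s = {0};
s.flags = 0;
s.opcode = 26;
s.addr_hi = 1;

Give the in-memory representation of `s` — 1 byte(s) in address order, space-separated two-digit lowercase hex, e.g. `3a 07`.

flags (2b) val=0 bits=0x0 at bit 6: 0x00
opcode (5b) val=26 bits=0x1a at bit 1: 0x34
addr_hi (1b) val=1 bits=0x1 at bit 0: 0x35
word = 0x35 → big-endian bytes:
  [0]=0x35

35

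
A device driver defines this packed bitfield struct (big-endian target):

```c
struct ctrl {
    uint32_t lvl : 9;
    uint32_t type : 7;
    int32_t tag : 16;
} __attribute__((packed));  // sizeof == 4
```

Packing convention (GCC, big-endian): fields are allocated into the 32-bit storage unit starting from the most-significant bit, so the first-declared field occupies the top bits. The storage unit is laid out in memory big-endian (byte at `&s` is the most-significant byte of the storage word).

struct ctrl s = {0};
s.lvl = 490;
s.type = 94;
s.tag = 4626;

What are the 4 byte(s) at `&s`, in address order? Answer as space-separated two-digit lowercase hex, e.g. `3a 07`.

f5 5e 12 12

lvl:9 = 490 → 0x1ea << 23 → word 0xf5000000
type:7 = 94 → 0x5e << 16 → word 0xf55e0000
tag:16 = 4626 → 0x1212 << 0 → word 0xf55e1212
word = 0xf55e1212 → big-endian bytes:
  [0]=0xf5  [1]=0x5e  [2]=0x12  [3]=0x12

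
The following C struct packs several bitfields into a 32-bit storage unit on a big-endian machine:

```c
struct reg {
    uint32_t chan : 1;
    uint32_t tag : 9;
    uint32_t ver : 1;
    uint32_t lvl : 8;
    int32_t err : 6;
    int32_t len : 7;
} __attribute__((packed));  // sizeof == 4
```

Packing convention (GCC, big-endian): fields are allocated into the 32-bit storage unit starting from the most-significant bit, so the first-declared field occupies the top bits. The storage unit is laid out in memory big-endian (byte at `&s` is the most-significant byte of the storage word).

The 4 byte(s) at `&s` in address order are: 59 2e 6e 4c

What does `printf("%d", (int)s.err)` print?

[0]=0x59 [1]=0x2e [2]=0x6e [3]=0x4c (big-endian) → word 0x592e6e4c
chan [31+:1] = (word>>31) & 0x1 = 0
tag [22+:9] = (word>>22) & 0x1ff = 356
ver [21+:1] = (word>>21) & 0x1 = 1
lvl [13+:8] = (word>>13) & 0xff = 115
err [7+:6] = (word>>7) & 0x3f = 28  ←
len [0+:7] = (word>>0) & 0x7f = 76
err signed 6b, MSB=0: value = 28

28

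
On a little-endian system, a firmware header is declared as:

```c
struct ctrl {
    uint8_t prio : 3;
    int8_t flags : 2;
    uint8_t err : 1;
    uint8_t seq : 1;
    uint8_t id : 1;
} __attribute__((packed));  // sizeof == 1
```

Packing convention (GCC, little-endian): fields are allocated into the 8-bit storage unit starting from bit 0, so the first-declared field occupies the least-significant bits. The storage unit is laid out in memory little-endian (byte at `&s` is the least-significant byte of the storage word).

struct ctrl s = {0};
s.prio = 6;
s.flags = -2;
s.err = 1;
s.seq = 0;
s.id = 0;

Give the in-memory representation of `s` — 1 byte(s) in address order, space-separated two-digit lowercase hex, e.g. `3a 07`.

prio:3 = 6 → 0x6 << 0 → word 0x06
flags:2 = -2 → 0x2 << 3 → word 0x16
err:1 = 1 → 0x1 << 5 → word 0x36
seq:1 = 0 → 0x0 << 6 → word 0x36
id:1 = 0 → 0x0 << 7 → word 0x36
word = 0x36 → little-endian bytes:
  [0]=0x36

36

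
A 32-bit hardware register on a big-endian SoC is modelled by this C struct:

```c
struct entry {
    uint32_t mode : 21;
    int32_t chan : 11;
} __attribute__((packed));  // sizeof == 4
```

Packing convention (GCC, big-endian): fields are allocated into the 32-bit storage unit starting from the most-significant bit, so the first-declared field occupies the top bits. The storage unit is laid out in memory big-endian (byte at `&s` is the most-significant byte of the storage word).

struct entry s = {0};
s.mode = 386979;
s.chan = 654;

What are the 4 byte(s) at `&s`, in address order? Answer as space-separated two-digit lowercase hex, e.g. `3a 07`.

[11+:21] mode=386979 & 0x1fffff = 0x5e7a3; word=0x2f3d1800
[0+:11] chan=654 & 0x7ff = 0x28e; word=0x2f3d1a8e
word = 0x2f3d1a8e → big-endian bytes:
  [0]=0x2f  [1]=0x3d  [2]=0x1a  [3]=0x8e

2f 3d 1a 8e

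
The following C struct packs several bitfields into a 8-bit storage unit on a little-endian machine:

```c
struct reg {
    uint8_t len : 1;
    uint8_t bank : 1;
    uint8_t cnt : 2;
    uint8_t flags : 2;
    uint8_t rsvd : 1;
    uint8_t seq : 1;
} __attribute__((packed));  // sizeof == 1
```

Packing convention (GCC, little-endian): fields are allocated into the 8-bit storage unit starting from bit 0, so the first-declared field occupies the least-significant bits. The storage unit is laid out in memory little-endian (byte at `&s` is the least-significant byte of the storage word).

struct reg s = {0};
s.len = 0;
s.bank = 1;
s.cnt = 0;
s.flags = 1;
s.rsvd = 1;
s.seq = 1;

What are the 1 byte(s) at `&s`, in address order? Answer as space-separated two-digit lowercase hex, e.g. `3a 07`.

len (1b) val=0 bits=0x0 at bit 0: 0x00
bank (1b) val=1 bits=0x1 at bit 1: 0x02
cnt (2b) val=0 bits=0x0 at bit 2: 0x02
flags (2b) val=1 bits=0x1 at bit 4: 0x12
rsvd (1b) val=1 bits=0x1 at bit 6: 0x52
seq (1b) val=1 bits=0x1 at bit 7: 0xd2
word = 0xd2 → little-endian bytes:
  [0]=0xd2

d2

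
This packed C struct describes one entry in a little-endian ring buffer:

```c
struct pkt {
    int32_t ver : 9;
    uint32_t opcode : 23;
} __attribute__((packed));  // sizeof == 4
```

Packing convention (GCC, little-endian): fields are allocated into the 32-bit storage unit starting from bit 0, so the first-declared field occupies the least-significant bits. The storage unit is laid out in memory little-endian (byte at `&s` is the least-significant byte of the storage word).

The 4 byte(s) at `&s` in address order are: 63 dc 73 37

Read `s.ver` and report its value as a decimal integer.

[0]=0x63 [1]=0xdc [2]=0x73 [3]=0x37 (little-endian) → word 0x3773dc63
ver [0+:9] = (word>>0) & 0x1ff = 99  ←
opcode [9+:23] = (word>>9) & 0x7fffff = 1817070
ver signed 9b, MSB=0: value = 99

99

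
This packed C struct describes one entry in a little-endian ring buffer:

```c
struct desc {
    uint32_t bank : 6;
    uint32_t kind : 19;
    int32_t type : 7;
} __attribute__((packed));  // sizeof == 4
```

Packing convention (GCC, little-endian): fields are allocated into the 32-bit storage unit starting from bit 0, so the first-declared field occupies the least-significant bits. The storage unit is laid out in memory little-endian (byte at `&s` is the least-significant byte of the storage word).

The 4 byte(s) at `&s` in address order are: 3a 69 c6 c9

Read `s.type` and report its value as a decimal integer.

-28

[0]=0x3a [1]=0x69 [2]=0xc6 [3]=0xc9 (little-endian) → word 0xc9c6693a
bank [0+:6] = (word>>0) & 0x3f = 58
kind [6+:19] = (word>>6) & 0x7ffff = 465316
type [25+:7] = (word>>25) & 0x7f = 100  ←
type signed 7b, MSB=1: 100 - 128 = -28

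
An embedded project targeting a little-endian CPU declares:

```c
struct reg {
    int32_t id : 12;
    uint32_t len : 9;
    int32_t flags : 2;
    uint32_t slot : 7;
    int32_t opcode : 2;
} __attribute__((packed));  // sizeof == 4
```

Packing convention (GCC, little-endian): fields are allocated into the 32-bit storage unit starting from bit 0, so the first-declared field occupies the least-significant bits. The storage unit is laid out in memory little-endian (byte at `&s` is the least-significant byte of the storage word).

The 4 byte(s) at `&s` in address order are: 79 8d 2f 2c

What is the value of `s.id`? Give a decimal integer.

-647

[0]=0x79 [1]=0x8d [2]=0x2f [3]=0x2c (little-endian) → word 0x2c2f8d79
id:12 @ bit 0 → (0x2c2f8d79>>0)&0xfff = 0xd79  ←
len:9 @ bit 12 → (0x2c2f8d79>>12)&0x1ff = 0xf8
flags:2 @ bit 21 → (0x2c2f8d79>>21)&0x3 = 0x1
slot:7 @ bit 23 → (0x2c2f8d79>>23)&0x7f = 0x58
opcode:2 @ bit 30 → (0x2c2f8d79>>30)&0x3 = 0x0
id signed 12b, MSB=1: 3449 - 4096 = -647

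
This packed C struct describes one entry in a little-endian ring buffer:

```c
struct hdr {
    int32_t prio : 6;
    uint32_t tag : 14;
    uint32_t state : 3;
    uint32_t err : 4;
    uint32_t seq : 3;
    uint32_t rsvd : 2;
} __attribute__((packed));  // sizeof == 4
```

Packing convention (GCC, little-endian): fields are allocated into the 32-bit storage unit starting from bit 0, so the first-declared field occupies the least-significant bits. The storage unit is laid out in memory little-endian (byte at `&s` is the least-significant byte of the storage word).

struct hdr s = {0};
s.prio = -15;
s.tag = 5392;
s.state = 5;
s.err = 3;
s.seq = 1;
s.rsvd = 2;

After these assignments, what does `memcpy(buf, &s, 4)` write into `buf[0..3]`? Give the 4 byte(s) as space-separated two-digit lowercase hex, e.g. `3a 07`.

prio:6 = -15 → 0x31 << 0 → word 0x00000031
tag:14 = 5392 → 0x1510 << 6 → word 0x00054431
state:3 = 5 → 0x5 << 20 → word 0x00554431
err:4 = 3 → 0x3 << 23 → word 0x01d54431
seq:3 = 1 → 0x1 << 27 → word 0x09d54431
rsvd:2 = 2 → 0x2 << 30 → word 0x89d54431
word = 0x89d54431 → little-endian bytes:
  [0]=0x31  [1]=0x44  [2]=0xd5  [3]=0x89

31 44 d5 89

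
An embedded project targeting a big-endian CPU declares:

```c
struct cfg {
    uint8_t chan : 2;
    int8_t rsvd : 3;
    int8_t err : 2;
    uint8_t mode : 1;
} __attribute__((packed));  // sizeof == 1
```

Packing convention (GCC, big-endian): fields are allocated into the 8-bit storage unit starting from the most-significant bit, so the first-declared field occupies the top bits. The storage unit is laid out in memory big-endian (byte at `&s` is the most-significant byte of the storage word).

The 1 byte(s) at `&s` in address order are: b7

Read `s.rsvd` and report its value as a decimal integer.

[0]=0xb7 (big-endian) → word 0xb7
chan [6+:2] = (word>>6) & 0x3 = 2
rsvd [3+:3] = (word>>3) & 0x7 = 6  ←
err [1+:2] = (word>>1) & 0x3 = 3
mode [0+:1] = (word>>0) & 0x1 = 1
rsvd signed 3b, MSB=1: 6 - 8 = -2

-2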